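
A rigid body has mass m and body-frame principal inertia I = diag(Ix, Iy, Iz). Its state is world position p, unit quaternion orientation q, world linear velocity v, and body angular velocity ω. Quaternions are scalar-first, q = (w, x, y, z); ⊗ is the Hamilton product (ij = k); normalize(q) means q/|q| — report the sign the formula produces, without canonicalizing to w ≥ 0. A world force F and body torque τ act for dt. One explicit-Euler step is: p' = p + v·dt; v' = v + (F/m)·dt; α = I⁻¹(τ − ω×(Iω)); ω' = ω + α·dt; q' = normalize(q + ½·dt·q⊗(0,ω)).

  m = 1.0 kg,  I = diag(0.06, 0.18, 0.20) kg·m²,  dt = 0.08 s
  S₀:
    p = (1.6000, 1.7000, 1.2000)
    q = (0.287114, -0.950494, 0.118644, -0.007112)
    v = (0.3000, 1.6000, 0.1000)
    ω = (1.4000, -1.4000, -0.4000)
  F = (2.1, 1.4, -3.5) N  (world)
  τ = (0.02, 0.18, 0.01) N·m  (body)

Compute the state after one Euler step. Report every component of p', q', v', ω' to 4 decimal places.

p' = (1.6240, 1.8280, 1.2080)
q' = (0.3457, -0.9337, 0.0867, 0.0348)
v' = (0.4680, 1.7120, -0.1800)
ω' = (1.4117, -1.3548, -0.3019)

new position p' = (1.6240, 1.8280, 1.2080)
new velocity v' = (0.4680, 1.7120, -0.1800)
ω×(Iω) gyroscopic = (0.0112, 0.0784, -0.2352)
(τ − ω×Iω)/I = (0.1467, 0.5644, 1.2260)
ω' = ω + α·dt = (1.4117, -1.3548, -0.3019)
2q̇ = q⊗(0,ω) = (1.4939484, 0.3445452, -0.7921140, 1.0497444)
q + ½dt·q⊗(0,ω), renormalized = (0.3457, -0.9337, 0.0867, 0.0348)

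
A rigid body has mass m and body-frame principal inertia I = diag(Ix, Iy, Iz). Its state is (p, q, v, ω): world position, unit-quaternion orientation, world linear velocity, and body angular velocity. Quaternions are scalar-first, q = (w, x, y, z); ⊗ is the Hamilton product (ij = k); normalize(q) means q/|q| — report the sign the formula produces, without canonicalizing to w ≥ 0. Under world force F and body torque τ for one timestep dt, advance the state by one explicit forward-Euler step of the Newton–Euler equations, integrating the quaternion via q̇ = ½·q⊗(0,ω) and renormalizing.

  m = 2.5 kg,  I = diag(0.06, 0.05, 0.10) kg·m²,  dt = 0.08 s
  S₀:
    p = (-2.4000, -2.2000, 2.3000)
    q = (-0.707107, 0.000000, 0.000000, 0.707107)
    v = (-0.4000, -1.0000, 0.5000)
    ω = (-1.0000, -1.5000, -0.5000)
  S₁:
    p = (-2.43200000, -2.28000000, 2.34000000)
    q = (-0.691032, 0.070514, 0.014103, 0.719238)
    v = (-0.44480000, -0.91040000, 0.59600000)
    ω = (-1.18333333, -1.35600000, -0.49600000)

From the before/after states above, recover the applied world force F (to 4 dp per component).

v₁ − v₀ = (-0.04480000, 0.08960000, 0.09600000)
F = m·Δv/dt = (-1.4000, 2.8000, 3.0000)

F = (-1.4000, 2.8000, 3.0000)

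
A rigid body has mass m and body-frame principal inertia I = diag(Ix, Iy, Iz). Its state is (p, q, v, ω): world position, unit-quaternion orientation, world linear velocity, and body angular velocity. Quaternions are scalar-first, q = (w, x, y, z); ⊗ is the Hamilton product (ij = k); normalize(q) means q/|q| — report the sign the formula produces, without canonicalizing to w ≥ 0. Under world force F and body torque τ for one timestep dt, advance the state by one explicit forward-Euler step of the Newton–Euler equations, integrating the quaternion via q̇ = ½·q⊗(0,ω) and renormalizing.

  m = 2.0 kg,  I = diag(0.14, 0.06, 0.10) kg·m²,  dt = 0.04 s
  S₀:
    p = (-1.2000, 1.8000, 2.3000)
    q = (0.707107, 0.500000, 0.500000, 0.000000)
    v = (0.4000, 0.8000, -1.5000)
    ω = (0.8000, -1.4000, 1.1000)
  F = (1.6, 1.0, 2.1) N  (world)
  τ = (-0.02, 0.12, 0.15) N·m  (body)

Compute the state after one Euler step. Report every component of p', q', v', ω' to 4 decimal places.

p' = (-1.1840, 1.8320, 2.2400)
q' = (0.7126, 0.5219, 0.4688, -0.0064)
v' = (0.4320, 0.8200, -1.4580)
ω' = (0.8119, -1.3435, 1.1242)

a = F/m = (0.8000, 0.5000, 1.0500)
p + v·dt = (-1.1840, 1.8320, 2.2400)
v + (F/m)dt = (0.4320, 0.8200, -1.4580)
gyro term ω×Iω = (-0.0616, 0.0352, 0.0896)
α = I⁻¹(τ − ω×Iω) = (0.2971, 1.4133, 0.6040)
ω' = ω + α·dt = (0.8119, -1.3435, 1.1242)
2q̇ = q⊗(0,ω) = (0.3000000, 1.1156856, -1.5399498, -0.3221823)
q + ½dt·q⊗(0,ω), renormalized = (0.7126, 0.5219, 0.4688, -0.0064)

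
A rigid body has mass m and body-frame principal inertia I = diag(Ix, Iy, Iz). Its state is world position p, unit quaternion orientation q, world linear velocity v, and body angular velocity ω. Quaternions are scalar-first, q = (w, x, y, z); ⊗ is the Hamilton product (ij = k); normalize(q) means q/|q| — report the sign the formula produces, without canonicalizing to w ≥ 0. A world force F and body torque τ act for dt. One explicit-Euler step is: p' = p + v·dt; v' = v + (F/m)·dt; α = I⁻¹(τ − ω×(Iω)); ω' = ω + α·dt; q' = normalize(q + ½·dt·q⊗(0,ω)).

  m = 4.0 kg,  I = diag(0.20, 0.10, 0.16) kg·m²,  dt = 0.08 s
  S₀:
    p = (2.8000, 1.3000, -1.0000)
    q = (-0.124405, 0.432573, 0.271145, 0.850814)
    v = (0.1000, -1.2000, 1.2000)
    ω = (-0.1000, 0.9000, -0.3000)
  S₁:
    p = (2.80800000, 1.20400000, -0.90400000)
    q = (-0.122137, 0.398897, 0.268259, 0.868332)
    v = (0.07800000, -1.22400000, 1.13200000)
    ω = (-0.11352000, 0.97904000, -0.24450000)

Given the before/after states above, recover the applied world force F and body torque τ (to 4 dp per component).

F = (-1.1000, -1.2000, -3.4000)
τ = (-0.0500, 0.1000, 0.1200)

Δv = v₁−v₀ = (-0.02200000, -0.02400000, -0.06800000)
F = m·Δv/dt = (-1.1000, -1.2000, -3.4000)
ω₁ − ω₀ = (-0.01352000, 0.07904000, 0.05550000)
ω₀×(Iω₀) = (-0.0162, 0.0012, 0.0090)
τ = I·(Δω/dt) + ω₀×(Iω₀) = (-0.0500, 0.1000, 0.1200)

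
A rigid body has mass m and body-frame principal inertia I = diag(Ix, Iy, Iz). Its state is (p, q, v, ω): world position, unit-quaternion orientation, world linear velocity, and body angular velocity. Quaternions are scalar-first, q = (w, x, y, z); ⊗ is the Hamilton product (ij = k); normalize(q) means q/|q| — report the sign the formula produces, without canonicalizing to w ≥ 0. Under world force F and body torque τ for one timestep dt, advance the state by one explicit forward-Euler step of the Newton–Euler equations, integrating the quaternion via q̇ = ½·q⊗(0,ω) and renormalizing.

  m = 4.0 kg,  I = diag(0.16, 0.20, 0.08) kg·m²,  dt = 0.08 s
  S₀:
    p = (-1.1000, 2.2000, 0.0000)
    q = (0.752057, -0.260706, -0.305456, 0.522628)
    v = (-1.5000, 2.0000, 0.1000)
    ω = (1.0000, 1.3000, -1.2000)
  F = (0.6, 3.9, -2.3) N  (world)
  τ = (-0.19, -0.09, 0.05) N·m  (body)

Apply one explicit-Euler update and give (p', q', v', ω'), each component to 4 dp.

a = (0.1500, 0.9750, -0.5750)
p' = p + v·dt = (-1.2200, 2.3600, 0.0080)
new velocity v' = (-1.4880, 2.0780, 0.0540)
gyro term ω×Iω = (0.1872, -0.0960, 0.0520)
α = I⁻¹(τ − ω×Iω) = (-2.3575, 0.0300, -0.0250)
ω' = ω + α·dt = (0.8114, 1.3024, -1.2020)
Hamilton product q⊗(0,ω) = (1.2849524, 0.4391878, 1.1874549, -0.9359302)
q + ½dt·q⊗(0,ω), renormalized = (0.8008, -0.2423, -0.2571, 0.4836)

p' = (-1.2200, 2.3600, 0.0080)
q' = (0.8008, -0.2423, -0.2571, 0.4836)
v' = (-1.4880, 2.0780, 0.0540)
ω' = (0.8114, 1.3024, -1.2020)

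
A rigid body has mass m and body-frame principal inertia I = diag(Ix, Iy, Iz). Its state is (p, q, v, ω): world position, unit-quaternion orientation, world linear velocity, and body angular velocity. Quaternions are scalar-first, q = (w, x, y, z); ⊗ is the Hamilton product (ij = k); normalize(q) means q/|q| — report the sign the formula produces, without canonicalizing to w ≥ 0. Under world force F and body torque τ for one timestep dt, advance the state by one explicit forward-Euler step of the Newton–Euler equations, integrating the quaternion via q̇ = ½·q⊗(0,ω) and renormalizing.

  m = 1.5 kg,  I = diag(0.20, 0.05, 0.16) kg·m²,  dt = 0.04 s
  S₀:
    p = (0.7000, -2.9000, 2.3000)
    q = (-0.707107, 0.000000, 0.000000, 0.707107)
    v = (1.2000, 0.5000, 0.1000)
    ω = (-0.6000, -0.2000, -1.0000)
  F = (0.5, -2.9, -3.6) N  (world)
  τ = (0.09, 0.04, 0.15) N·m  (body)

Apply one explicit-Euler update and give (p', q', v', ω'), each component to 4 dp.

p' = (0.7480, -2.8800, 2.3040)
q' = (-0.6928, 0.0113, -0.0057, 0.7210)
v' = (1.2133, 0.4227, 0.0040)
ω' = (-0.5864, -0.1872, -0.9580)

a = (0.3333, -1.9333, -2.4000)
new position p' = (0.7480, -2.8800, 2.3040)
new velocity v' = (1.2133, 0.4227, 0.0040)
angular accel α = (0.3400, 0.3200, 1.0500)
ω' = ω + α·dt = (-0.5864, -0.1872, -0.9580)
q⊗(0,ω) = (0.7071070, 0.5656856, -0.2828428, 0.7071070)
q' = normalize(q + ½dt·q⊗(0,ω)) = (-0.6928, 0.0113, -0.0057, 0.7210)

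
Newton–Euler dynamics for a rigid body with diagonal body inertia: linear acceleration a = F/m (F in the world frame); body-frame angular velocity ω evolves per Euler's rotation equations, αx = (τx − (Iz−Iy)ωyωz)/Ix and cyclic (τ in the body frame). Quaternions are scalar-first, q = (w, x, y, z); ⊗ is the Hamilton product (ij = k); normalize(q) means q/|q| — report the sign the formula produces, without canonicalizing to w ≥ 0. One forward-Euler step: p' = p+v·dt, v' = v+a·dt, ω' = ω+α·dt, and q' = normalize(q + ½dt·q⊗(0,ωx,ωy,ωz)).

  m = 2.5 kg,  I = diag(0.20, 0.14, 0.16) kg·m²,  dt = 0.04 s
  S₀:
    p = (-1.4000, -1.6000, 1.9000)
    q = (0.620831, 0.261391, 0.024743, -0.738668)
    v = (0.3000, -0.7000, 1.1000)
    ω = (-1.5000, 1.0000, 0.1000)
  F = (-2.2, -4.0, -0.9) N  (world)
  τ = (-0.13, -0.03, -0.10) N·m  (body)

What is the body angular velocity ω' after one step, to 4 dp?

ω' = (-1.5264, 0.9931, 0.0525)

ω×(Iω) gyroscopic = (0.0020, -0.0060, 0.0900)
angular accel α = (-0.6600, -0.1714, -1.1875)
new body rate ω' = (-1.5264, 0.9931, 0.0525)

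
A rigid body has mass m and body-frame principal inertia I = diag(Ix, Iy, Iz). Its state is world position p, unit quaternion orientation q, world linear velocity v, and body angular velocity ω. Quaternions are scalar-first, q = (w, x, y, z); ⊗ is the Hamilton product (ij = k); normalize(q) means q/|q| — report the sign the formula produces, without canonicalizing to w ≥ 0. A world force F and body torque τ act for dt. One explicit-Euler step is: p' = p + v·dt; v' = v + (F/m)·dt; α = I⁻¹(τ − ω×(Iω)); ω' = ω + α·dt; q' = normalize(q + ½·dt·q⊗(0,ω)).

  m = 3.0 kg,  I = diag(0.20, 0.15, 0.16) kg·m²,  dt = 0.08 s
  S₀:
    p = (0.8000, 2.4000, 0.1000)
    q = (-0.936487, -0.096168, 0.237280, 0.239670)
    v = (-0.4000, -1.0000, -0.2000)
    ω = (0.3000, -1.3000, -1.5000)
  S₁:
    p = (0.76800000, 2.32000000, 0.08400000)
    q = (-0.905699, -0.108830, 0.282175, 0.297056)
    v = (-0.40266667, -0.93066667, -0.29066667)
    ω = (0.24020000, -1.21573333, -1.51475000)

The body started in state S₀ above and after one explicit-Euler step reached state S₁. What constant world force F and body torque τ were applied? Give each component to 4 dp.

Δv = v₁−v₀ = (-0.00266667, 0.06933333, -0.09066667)
F = m·Δv/dt = (-0.1000, 2.6000, -3.4000)
ω₁ − ω₀ = (-0.05980000, 0.08426667, -0.01475000)
ω₀×(Iω₀) = (0.0195, -0.0180, 0.0195)
τ = I·(Δω/dt) + ω₀×(Iω₀) = (-0.1300, 0.1400, -0.0100)

F = (-0.1000, 2.6000, -3.4000)
τ = (-0.1300, 0.1400, -0.0100)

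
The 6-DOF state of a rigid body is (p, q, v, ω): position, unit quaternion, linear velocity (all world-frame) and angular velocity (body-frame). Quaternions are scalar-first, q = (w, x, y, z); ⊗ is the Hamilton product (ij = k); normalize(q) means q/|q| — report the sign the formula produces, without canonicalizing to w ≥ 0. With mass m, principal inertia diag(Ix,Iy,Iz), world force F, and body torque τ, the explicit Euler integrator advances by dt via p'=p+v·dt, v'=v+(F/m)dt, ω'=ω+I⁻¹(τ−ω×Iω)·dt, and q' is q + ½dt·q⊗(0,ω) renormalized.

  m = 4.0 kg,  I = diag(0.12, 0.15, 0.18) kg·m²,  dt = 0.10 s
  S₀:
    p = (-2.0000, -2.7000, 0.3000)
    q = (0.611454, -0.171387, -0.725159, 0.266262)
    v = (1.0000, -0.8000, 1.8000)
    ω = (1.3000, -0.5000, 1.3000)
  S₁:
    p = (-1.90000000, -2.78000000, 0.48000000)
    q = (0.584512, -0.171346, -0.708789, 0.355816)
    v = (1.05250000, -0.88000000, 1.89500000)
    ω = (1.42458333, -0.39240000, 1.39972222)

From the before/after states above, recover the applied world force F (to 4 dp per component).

F = (2.1000, -3.2000, 3.8000)

velocity change Δv = (0.05250000, -0.08000000, 0.09500000)
m·(v₁−v₀)/dt = (2.1000, -3.2000, 3.8000)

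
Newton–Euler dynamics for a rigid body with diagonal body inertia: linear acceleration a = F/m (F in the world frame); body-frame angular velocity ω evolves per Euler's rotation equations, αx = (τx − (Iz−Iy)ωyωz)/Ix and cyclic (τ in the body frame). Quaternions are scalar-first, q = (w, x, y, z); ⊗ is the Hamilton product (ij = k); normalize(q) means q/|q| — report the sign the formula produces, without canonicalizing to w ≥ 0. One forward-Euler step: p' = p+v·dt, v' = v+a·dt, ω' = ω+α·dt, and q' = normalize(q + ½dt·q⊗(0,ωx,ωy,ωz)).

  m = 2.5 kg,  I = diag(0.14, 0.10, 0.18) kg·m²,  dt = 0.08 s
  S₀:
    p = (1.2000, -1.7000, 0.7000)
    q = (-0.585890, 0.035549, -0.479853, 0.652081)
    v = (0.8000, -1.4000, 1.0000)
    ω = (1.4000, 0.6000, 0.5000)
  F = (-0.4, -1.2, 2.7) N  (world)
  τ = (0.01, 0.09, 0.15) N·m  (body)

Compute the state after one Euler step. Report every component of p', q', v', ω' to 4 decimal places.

angular accel α = (-0.1000, 1.1800, 1.0200)
ω + α·dt = (1.3920, 0.6944, 0.5816)
2q̇ = q⊗(0,ω) = (-0.0878973, -1.4514211, 0.5436049, 0.4001786)
q + ½dt·q⊗(0,ω), renormalized = (-0.5882, -0.0225, -0.4572, 0.6667)
p + v·dt = (1.2640, -1.8120, 0.7800)
new velocity v' = (0.7872, -1.4384, 1.0864)

p' = (1.2640, -1.8120, 0.7800)
q' = (-0.5882, -0.0225, -0.4572, 0.6667)
v' = (0.7872, -1.4384, 1.0864)
ω' = (1.3920, 0.6944, 0.5816)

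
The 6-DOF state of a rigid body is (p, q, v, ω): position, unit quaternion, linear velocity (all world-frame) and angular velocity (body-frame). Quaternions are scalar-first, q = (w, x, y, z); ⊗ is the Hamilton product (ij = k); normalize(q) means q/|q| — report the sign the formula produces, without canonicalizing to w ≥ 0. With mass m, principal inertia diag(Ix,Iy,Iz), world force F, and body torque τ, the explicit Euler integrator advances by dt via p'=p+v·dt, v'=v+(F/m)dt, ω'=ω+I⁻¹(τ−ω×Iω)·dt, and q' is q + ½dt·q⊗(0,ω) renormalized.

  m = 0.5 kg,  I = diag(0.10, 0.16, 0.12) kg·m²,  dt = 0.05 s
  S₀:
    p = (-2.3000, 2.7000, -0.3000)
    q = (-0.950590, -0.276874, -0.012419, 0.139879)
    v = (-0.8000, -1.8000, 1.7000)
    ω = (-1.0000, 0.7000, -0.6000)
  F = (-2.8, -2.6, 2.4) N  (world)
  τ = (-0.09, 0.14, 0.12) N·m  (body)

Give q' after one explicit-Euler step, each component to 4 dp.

q⊗(0,ω) = (-0.1842533, 0.8601261, -0.9714164, 0.3641232)
updated quaternion q' = (-0.9546, -0.2552, -0.0367, 0.1489)

q' = (-0.9546, -0.2552, -0.0367, 0.1489)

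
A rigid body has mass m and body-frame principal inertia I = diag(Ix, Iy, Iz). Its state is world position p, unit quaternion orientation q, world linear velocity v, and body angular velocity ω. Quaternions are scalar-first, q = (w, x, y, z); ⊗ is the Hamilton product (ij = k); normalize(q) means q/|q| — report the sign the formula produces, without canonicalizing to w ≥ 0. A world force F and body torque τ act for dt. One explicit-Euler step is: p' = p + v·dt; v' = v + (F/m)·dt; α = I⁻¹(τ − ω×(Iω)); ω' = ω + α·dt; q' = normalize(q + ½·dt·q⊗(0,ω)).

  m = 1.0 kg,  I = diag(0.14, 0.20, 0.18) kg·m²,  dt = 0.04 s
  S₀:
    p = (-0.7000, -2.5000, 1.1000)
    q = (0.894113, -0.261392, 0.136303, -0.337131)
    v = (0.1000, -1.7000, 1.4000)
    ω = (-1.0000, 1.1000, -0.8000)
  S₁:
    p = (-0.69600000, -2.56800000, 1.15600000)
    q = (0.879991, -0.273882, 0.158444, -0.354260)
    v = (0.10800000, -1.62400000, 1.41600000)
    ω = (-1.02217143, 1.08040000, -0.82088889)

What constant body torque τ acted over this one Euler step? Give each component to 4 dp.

ω₁ − ω₀ = (-0.02217143, -0.01960000, -0.02088889)
precession coupling = (0.0176, -0.0320, -0.0660)
applied torque τ = (-0.0600, -0.1300, -0.1600)

τ = (-0.0600, -0.1300, -0.1600)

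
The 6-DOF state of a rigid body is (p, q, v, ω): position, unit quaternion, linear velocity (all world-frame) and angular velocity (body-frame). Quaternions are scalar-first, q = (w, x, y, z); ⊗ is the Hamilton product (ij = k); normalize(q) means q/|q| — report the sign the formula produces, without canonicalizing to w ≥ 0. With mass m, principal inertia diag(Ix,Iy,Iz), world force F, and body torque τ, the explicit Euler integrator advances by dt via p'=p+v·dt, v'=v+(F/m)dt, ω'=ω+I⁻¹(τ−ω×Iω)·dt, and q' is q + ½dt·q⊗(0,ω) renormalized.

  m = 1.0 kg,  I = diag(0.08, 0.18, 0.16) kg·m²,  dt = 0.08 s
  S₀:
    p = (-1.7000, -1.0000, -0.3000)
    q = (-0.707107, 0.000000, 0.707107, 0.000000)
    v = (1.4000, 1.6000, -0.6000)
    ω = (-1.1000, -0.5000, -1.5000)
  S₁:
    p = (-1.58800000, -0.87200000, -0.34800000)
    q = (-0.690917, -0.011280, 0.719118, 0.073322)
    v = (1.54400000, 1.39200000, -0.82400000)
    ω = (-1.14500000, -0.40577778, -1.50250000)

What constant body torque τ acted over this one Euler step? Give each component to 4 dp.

Δω = ω₁−ω₀ = (-0.04500000, 0.09422222, -0.00250000)
gyro term ω₀×Iω₀ = (-0.0150, -0.1320, 0.0550)
τ = I·(Δω/dt) + ω₀×(Iω₀) = (-0.0600, 0.0800, 0.0500)

τ = (-0.0600, 0.0800, 0.0500)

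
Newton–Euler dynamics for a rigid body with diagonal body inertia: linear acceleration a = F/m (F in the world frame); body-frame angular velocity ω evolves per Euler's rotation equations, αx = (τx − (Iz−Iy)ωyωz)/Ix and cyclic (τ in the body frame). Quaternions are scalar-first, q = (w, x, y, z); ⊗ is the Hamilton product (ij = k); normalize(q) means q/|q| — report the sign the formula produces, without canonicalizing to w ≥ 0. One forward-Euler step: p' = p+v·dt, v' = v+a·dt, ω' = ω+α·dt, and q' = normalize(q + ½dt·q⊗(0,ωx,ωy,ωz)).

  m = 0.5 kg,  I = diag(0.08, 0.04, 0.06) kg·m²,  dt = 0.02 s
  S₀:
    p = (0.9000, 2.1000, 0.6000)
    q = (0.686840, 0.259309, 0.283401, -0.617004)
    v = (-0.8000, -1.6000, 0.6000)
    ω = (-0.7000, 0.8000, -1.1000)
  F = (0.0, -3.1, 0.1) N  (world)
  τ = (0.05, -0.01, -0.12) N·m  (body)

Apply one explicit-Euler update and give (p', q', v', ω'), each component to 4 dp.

p' = (0.8840, 2.0680, 0.6120)
q' = (0.6795, 0.2563, 0.2960, -0.6204)
v' = (-0.8000, -1.7240, 0.6040)
ω' = (-0.6831, 0.7873, -1.1475)

a = F/m = (0.0000, -6.2000, 0.2000)
new position p' = (0.8840, 2.0680, 0.6120)
new velocity v' = (-0.8000, -1.7240, 0.6040)
(τ − ω×Iω)/I = (0.8450, -0.6350, -2.3733)
new body rate ω' = (-0.6831, 0.7873, -1.1475)
2q̇ = q⊗(0,ω) = (-0.7239089, -0.2989259, 1.2666147, -0.3496961)
q' = normalize(q + ½dt·q⊗(0,ω)) = (0.6795, 0.2563, 0.2960, -0.6204)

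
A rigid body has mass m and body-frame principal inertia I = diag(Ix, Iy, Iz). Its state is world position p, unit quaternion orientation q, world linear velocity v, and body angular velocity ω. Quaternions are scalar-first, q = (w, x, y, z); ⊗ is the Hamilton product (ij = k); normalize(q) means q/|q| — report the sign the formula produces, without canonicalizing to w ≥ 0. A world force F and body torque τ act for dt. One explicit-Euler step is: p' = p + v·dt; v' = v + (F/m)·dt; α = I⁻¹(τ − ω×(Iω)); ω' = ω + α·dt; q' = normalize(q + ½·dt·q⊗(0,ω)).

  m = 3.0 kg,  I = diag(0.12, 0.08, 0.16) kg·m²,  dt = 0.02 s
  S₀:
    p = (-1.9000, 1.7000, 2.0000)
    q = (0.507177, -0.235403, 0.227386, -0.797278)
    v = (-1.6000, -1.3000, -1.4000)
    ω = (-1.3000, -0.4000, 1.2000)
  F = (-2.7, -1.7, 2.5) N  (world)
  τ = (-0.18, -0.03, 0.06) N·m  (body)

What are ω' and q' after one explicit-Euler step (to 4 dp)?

ω' = (-1.3236, -0.4231, 1.2101)
q' = (0.5145, -0.2424, 0.2385, -0.7872)

(τ − ω×Iω)/I = (-1.1800, -1.1550, 0.5050)
ω' = ω + α·dt = (-1.3236, -0.4231, 1.2101)
2q̇ = q⊗(0,ω) = (0.7416641, -0.7053781, 1.1160742, 0.9983754)
q + ½dt·q⊗(0,ω), renormalized = (0.5145, -0.2424, 0.2385, -0.7872)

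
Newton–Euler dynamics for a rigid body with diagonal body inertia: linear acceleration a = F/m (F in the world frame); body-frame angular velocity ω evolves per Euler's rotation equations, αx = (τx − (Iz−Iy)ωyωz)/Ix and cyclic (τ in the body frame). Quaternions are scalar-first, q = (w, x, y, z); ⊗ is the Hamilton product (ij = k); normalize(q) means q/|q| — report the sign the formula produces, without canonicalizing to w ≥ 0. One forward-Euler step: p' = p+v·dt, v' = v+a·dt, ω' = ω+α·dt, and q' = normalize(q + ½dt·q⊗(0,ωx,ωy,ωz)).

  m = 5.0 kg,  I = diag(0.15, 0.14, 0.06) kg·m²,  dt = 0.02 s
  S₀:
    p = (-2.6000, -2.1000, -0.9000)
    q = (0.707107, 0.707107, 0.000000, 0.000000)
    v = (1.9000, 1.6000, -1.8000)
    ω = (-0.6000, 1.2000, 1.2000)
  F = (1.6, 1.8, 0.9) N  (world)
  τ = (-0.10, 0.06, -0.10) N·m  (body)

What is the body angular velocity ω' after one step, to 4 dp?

ω×(Iω) gyroscopic = (-0.1152, -0.0648, 0.0072)
α = I⁻¹(τ − ω×Iω) = (0.1013, 0.8914, -1.7867)
ω + α·dt = (-0.5980, 1.2178, 1.1643)

ω' = (-0.5980, 1.2178, 1.1643)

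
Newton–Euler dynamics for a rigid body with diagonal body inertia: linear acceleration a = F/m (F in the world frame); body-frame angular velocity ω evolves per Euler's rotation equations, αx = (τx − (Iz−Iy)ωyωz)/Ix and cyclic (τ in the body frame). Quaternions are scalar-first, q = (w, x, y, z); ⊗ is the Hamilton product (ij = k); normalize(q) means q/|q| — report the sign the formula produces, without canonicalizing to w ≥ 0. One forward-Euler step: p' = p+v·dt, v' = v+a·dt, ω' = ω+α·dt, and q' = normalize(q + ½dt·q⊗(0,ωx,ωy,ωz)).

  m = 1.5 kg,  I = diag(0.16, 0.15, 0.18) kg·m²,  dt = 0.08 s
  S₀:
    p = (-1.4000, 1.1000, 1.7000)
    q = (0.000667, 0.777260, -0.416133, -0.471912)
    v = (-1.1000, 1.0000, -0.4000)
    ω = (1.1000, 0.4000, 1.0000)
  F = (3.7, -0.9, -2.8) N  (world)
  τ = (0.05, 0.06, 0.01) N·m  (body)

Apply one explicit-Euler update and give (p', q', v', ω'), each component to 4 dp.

p' = (-1.4880, 1.1800, 1.6680)
q' = (-0.0080, 0.7667, -0.4671, -0.4403)
v' = (-0.9027, 0.9520, -0.5493)
ω' = (1.1190, 0.4437, 1.0064)

a = (2.4667, -0.6000, -1.8667)
new position p' = (-1.4880, 1.1800, 1.6680)
v + (F/m)dt = (-0.9027, 0.9520, -0.5493)
α = I⁻¹(τ − ω×Iω) = (0.2375, 0.5467, 0.0800)
new body rate ω' = (1.1190, 0.4437, 1.0064)
2q̇ = q⊗(0,ω) = (-0.2166208, -0.2266345, -1.2960964, 0.7693173)
q' = normalize(q + ½dt·q⊗(0,ω)) = (-0.0080, 0.7667, -0.4671, -0.4403)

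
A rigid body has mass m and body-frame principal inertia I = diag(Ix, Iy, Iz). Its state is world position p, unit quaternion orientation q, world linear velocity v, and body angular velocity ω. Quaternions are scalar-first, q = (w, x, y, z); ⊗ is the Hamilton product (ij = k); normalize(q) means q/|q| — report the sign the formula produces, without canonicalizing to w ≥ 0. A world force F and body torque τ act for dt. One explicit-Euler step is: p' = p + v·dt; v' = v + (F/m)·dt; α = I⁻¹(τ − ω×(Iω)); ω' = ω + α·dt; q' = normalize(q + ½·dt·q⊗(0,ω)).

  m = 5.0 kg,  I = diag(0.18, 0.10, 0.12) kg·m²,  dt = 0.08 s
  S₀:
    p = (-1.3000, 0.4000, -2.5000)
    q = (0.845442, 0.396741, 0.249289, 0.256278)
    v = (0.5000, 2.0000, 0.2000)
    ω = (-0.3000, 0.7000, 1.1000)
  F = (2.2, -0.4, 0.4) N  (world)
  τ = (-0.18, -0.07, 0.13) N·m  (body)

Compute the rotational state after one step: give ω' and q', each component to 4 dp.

ω' = (-0.3868, 0.6598, 1.1755)
q' = (0.8308, 0.3898, 0.2521, 0.3071)

ω×(Iω) gyroscopic = (0.0154, -0.0198, 0.0168)
α = I⁻¹(τ − ω×Iω) = (-1.0856, -0.5020, 0.9433)
ω' = ω + α·dt = (-0.3868, 0.6598, 1.1755)
2q̇ = q⊗(0,ω) = (-0.3373858, -0.1588093, 0.0785109, 1.2824916)
q' = normalize(q + ½dt·q⊗(0,ω)) = (0.8308, 0.3898, 0.2521, 0.3071)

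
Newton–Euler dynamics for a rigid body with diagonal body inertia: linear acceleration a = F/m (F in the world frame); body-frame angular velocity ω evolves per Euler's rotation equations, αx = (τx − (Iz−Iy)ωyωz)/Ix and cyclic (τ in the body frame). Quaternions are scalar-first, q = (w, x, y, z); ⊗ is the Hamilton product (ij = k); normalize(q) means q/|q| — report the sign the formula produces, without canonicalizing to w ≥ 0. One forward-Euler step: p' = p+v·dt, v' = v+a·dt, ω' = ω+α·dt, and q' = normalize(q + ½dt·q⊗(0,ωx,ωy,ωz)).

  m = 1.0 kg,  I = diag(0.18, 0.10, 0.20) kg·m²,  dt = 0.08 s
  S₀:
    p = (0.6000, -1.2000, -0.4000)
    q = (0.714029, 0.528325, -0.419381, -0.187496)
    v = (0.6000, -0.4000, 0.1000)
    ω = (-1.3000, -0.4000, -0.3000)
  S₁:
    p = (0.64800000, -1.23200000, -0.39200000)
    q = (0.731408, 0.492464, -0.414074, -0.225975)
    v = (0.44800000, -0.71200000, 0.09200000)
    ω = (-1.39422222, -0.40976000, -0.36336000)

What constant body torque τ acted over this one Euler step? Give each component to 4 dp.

rate change Δω = (-0.09422222, -0.00976000, -0.06336000)
gyro term ω₀×Iω₀ = (0.0120, -0.0078, -0.0416)
I·α + gyro = (-0.2000, -0.0200, -0.2000)

τ = (-0.2000, -0.0200, -0.2000)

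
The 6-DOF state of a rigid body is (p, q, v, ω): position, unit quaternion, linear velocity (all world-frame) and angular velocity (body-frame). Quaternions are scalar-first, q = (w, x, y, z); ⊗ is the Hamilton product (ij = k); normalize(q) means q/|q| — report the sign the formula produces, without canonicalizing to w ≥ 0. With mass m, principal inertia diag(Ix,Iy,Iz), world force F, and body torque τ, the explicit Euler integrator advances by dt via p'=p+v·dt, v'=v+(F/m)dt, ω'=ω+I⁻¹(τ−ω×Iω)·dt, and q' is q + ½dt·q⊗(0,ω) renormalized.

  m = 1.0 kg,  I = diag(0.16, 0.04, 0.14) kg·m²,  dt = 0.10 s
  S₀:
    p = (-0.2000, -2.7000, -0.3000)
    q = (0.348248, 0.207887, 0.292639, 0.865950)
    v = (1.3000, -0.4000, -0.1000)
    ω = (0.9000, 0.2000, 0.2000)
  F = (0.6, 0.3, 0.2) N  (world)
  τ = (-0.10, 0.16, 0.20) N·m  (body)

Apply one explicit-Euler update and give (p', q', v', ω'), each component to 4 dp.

p' = (-0.0700, -2.7400, -0.3100)
q' = (0.3269, 0.2176, 0.3326, 0.8574)
v' = (1.3600, -0.3700, -0.0800)
ω' = (0.8350, 0.5910, 0.3583)

angular accel α = (-0.6500, 3.9100, 1.5829)
new body rate ω' = (0.8350, 0.5910, 0.3583)
2q̇ = q⊗(0,ω) = (-0.4188161, 0.1987610, 0.8074272, -0.1521481)
q' = normalize(q + ½dt·q⊗(0,ω)) = (0.3269, 0.2176, 0.3326, 0.8574)
new position p' = (-0.0700, -2.7400, -0.3100)
v + (F/m)dt = (1.3600, -0.3700, -0.0800)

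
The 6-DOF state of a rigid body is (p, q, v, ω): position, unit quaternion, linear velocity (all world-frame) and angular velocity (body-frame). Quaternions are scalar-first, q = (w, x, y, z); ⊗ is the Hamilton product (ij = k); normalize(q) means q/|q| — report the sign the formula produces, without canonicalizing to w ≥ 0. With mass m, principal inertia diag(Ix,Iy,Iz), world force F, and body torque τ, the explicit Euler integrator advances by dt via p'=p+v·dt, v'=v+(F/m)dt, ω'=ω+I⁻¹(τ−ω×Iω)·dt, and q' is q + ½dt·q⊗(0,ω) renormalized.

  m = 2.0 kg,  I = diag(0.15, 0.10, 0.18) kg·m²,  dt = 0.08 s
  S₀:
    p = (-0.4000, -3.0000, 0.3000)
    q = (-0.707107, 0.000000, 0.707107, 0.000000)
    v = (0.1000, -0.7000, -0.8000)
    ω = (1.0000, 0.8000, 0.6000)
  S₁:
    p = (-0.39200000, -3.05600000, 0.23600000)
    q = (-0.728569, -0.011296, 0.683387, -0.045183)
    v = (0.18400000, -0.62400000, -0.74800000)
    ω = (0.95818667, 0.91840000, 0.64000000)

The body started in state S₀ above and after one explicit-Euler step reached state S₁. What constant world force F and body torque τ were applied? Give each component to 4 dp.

velocity change Δv = (0.08400000, 0.07600000, 0.05200000)
m·(v₁−v₀)/dt = (2.1000, 1.9000, 1.3000)
ω₁ − ω₀ = (-0.04181333, 0.11840000, 0.04000000)
I·α + gyro = (-0.0400, 0.1300, 0.0500)

F = (2.1000, 1.9000, 1.3000)
τ = (-0.0400, 0.1300, 0.0500)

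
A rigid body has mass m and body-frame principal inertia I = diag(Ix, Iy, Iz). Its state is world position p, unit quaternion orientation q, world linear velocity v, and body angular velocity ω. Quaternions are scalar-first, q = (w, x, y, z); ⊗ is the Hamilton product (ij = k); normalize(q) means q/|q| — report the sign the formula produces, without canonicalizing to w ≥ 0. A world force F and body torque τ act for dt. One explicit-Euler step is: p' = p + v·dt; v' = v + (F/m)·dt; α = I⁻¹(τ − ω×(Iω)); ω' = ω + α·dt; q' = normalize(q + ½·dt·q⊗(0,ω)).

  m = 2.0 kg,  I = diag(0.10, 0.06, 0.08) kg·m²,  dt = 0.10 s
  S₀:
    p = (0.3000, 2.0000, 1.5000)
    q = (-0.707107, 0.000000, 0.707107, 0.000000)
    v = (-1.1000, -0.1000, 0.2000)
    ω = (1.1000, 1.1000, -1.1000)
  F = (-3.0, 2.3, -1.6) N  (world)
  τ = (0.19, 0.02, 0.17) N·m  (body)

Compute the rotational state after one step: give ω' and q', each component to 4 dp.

ω' = (1.3142, 1.1737, -0.8270)
q' = (-0.7426, -0.0774, 0.6652, 0.0000)

ω×(Iω) gyroscopic = (-0.0242, -0.0242, -0.0484)
α = I⁻¹(τ − ω×Iω) = (2.1420, 0.7367, 2.7300)
ω' = ω + α·dt = (1.3142, 1.1737, -0.8270)
2q̇ = q⊗(0,ω) = (-0.7778177, -1.5556354, -0.7778177, 0.0000000)
q + ½dt·q⊗(0,ω), renormalized = (-0.7426, -0.0774, 0.6652, 0.0000)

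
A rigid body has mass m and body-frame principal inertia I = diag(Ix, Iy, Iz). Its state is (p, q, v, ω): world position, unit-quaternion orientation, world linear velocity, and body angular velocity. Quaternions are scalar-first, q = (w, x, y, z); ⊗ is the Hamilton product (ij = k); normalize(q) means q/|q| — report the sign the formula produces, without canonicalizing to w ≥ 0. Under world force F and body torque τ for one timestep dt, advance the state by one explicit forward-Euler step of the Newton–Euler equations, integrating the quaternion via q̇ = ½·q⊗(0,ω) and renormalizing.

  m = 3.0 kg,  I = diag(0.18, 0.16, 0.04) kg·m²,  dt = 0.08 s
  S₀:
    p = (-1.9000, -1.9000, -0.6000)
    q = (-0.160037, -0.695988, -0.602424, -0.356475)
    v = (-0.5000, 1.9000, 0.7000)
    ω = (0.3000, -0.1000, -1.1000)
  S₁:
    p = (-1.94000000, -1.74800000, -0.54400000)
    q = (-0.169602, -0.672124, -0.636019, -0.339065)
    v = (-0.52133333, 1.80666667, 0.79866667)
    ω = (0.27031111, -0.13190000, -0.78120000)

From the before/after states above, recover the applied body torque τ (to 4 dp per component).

rate change Δω = (-0.02968889, -0.03190000, 0.31880000)
precession coupling = (-0.0132, -0.0462, 0.0006)
τ = I·(Δω/dt) + ω₀×(Iω₀) = (-0.0800, -0.1100, 0.1600)

τ = (-0.0800, -0.1100, 0.1600)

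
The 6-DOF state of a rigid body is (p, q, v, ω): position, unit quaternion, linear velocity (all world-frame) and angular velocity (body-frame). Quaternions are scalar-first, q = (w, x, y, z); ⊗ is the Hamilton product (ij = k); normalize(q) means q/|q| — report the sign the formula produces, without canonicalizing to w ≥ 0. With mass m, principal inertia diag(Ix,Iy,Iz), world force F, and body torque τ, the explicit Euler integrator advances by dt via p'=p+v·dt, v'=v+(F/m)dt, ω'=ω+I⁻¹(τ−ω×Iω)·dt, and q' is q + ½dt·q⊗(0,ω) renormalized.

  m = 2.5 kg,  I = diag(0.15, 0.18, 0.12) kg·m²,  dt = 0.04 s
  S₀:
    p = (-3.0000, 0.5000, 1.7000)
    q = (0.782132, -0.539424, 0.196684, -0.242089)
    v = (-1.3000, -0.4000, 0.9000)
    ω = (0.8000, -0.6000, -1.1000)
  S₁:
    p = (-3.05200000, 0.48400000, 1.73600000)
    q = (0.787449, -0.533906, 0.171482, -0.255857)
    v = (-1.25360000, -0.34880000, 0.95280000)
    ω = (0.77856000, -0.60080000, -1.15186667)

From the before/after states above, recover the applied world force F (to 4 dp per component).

Δv = v₁−v₀ = (0.04640000, 0.05120000, 0.05280000)
m·(v₁−v₀)/dt = (2.9000, 3.2000, 3.3000)

F = (2.9000, 3.2000, 3.3000)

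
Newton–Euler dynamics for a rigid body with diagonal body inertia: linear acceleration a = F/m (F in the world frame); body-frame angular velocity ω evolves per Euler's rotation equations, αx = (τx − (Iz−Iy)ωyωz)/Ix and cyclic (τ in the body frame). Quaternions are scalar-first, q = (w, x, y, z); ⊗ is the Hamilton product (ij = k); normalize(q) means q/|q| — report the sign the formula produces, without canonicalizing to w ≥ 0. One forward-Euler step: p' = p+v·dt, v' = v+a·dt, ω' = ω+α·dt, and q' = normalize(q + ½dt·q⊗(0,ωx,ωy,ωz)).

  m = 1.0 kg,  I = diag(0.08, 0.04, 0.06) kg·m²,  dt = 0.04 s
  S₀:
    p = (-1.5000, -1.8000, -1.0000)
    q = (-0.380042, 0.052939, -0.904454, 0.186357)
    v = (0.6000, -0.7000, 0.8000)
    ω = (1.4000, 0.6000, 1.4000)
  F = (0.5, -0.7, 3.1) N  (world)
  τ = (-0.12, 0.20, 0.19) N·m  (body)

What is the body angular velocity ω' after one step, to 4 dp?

ω' = (1.3316, 0.7608, 1.5491)

α = I⁻¹(τ − ω×Iω) = (-1.7100, 4.0200, 3.7267)
new body rate ω' = (1.3316, 0.7608, 1.5491)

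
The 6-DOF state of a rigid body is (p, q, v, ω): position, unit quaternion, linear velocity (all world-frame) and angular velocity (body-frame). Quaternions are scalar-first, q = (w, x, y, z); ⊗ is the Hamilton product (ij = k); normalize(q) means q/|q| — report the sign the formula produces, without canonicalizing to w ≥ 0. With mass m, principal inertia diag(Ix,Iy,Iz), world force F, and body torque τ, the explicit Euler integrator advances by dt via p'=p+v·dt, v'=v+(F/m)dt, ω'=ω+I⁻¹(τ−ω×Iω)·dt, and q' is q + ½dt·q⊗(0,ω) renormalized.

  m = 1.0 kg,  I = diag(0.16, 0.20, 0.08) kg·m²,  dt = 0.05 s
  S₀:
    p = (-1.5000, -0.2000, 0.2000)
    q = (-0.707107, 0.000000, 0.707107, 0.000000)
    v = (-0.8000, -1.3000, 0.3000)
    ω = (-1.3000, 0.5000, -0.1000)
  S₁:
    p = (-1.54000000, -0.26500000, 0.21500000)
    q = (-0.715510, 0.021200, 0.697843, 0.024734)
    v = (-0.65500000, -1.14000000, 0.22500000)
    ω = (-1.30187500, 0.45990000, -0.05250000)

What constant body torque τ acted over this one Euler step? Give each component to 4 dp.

rate change Δω = (-0.00187500, -0.04010000, 0.04750000)
ω₀×(Iω₀) = (0.0060, 0.0104, -0.0260)
applied torque τ = (0.0000, -0.1500, 0.0500)

τ = (0.0000, -0.1500, 0.0500)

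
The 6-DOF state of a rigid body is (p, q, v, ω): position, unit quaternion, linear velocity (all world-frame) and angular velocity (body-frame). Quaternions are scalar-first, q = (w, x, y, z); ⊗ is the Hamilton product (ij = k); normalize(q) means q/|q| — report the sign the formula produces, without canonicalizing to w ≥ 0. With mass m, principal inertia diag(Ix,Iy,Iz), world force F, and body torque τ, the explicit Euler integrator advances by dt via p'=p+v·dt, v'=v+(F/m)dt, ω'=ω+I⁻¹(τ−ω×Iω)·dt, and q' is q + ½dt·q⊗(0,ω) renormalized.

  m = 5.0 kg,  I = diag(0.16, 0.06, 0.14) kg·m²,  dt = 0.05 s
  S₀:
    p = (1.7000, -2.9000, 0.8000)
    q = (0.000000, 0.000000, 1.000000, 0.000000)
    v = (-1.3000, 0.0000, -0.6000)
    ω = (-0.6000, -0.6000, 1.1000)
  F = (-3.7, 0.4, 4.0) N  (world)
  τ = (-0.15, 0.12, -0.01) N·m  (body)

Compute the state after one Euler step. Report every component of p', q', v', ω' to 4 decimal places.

p' = (1.6350, -2.9000, 0.7700)
q' = (0.0150, 0.0275, 0.9994, 0.0150)
v' = (-1.3370, 0.0040, -0.5600)
ω' = (-0.6304, -0.4890, 1.1093)

linear accel F/m = (-0.7400, 0.0800, 0.8000)
new position p' = (1.6350, -2.9000, 0.7700)
new velocity v' = (-1.3370, 0.0040, -0.5600)
(τ − ω×Iω)/I = (-0.6075, 2.2200, 0.1857)
ω + α·dt = (-0.6304, -0.4890, 1.1093)
q⊗(0,ω) = (0.6000000, 1.1000000, 0.0000000, 0.6000000)
updated quaternion q' = (0.0150, 0.0275, 0.9994, 0.0150)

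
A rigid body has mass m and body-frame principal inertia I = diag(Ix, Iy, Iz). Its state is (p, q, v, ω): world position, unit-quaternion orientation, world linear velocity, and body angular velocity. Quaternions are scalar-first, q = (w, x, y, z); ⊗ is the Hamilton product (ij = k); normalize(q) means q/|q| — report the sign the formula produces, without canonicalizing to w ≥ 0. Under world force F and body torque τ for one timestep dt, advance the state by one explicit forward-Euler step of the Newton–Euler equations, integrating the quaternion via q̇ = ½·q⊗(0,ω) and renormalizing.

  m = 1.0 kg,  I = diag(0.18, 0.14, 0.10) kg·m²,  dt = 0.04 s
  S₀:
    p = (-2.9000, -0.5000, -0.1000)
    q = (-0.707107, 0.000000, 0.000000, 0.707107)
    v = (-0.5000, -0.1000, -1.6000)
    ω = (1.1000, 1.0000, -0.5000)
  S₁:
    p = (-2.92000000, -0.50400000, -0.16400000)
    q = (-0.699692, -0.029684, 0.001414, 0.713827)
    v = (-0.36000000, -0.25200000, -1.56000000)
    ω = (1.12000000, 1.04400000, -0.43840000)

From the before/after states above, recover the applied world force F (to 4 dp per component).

F = (3.5000, -3.8000, 1.0000)

velocity change Δv = (0.14000000, -0.15200000, 0.04000000)
m·(v₁−v₀)/dt = (3.5000, -3.8000, 1.0000)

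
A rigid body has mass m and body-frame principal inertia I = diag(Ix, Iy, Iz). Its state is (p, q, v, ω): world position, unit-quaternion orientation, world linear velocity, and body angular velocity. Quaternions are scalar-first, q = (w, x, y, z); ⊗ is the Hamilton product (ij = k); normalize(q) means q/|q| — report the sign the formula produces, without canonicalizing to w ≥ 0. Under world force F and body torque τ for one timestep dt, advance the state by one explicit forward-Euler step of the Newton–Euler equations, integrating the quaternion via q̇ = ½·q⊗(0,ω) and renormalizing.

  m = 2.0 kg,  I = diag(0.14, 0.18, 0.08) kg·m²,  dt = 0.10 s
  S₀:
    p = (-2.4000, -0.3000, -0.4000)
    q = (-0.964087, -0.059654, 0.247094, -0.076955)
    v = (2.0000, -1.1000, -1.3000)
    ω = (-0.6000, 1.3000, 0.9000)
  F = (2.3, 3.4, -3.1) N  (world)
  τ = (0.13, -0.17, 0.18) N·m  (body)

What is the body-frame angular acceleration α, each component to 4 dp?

α = (1.7643, -0.7644, 2.6400)

precession coupling ω×(Iω) = (-0.1170, -0.0324, -0.0312)
angular accel α = (1.7643, -0.7644, 2.6400)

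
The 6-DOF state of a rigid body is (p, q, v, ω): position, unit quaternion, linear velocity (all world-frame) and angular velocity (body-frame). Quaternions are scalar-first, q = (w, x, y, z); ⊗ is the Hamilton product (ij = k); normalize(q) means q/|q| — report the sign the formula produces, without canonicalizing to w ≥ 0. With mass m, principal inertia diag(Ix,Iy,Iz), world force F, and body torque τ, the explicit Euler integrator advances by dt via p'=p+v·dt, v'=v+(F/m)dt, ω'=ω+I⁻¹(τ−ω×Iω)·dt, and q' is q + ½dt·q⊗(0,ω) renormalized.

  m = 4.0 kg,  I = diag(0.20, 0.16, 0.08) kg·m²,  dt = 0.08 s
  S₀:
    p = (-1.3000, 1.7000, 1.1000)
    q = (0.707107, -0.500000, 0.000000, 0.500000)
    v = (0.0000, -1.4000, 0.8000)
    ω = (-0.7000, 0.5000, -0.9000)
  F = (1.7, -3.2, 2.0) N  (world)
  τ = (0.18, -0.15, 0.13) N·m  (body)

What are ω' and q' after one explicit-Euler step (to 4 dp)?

ω' = (-0.6424, 0.3872, -0.7840)
q' = (0.7102, -0.5291, -0.0178, 0.4640)

ω×(Iω) gyroscopic = (0.0360, 0.0756, 0.0140)
α = I⁻¹(τ − ω×Iω) = (0.7200, -1.4100, 1.4500)
ω' = ω + α·dt = (-0.6424, 0.3872, -0.7840)
Hamilton product q⊗(0,ω) = (0.1000000, -0.7449749, -0.4464465, -0.8863963)
updated quaternion q' = (0.7102, -0.5291, -0.0178, 0.4640)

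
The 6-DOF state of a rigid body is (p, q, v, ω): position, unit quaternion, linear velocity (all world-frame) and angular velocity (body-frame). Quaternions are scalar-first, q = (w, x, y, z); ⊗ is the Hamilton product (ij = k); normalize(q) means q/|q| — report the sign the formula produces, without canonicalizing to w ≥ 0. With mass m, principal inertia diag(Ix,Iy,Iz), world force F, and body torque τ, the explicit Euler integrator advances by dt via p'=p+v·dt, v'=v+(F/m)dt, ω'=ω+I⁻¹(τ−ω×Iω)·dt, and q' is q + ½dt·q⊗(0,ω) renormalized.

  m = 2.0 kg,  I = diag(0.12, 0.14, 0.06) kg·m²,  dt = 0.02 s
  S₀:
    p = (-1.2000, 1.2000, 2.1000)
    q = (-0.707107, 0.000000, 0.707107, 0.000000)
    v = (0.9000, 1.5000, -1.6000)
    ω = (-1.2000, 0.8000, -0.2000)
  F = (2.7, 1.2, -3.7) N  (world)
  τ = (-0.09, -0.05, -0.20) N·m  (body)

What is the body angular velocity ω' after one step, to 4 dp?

ω' = (-1.2171, 0.7908, -0.2603)

α = I⁻¹(τ − ω×Iω) = (-0.8567, -0.4600, -3.0133)
ω' = ω + α·dt = (-1.2171, 0.7908, -0.2603)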